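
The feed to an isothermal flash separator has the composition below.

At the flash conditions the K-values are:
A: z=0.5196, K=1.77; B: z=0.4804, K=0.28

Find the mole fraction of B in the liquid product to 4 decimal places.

Rachford–Rice: g(V/F) = Σ zᵢ(Kᵢ−1)/(1+V/F(Kᵢ−1)) = 0.
Feasibility: ΣzᵢKᵢ = 1.0542, Σzᵢ/Kᵢ = 2.0093 — both > 1, two phases present.
Binary case is linear: z₁(K₁−1)(1+V/F(K₂−1)) + z₂(K₂−1)(1+V/F(K₁−1)) = 0
⇒ V/F = [z₁(K₁−1)+z₂(K₂−1)] / [−(K₁−1)(K₂−1)] = 0.05420/0.55440 = 0.0978
Compositions from xᵢ = zᵢ/(1+V/F(Kᵢ−1)), yᵢ = Kᵢxᵢ:
  A: x = 0.4832, y = 0.8553
  B: x = 0.5168, y = 0.1447

x_B = 0.5168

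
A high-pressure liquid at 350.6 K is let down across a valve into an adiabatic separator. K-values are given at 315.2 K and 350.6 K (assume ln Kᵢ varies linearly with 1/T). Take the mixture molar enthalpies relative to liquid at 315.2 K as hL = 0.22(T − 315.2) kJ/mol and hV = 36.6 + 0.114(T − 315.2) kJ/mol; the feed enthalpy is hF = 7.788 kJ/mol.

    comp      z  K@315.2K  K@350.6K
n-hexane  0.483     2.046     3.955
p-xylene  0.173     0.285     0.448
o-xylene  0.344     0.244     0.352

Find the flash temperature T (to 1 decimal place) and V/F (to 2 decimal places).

T = 317.3 K, V/F = 0.20

Adiabatic flash: solve Rachford–Rice at each trial T, then check hF = ψ·hV(T) + (1−ψ)·hL(T).
  T = 315.2 K: K = (2.046, 0.285, 0.244), RR gives ψ = 0.156, H_out = 5.723 kJ/mol
  T = 350.6 K: K = (3.955, 0.448, 0.352), RR gives ψ = 0.607, H_out = 27.721 kJ/mol
  T = 332.9 K: K = (2.895, 0.362, 0.296), RR gives ψ = 0.435, H_out = 18.988 kJ/mol
  T = 324.0 K: K = (2.443, 0.322, 0.269), RR gives ψ = 0.319, H_out = 13.305 kJ/mol
  T = 319.6 K: K = (2.238, 0.303, 0.257), RR gives ψ = 0.246, H_out = 9.855 kJ/mol
  T = 317.4 K: K = (2.141, 0.294, 0.250), RR gives ψ = 0.204, H_out = 7.892 kJ/mol
Linear interpolation between T = 315.2 (H_out = 5.723) and T = 317.4 (H_out = 7.892) on hF = 7.788 gives T ≈ 317.3 K, at which ψ = 0.20.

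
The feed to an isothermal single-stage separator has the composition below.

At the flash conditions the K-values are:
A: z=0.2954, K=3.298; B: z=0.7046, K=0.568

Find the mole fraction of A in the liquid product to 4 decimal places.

Binary case is linear: z₁(K₁−1)(1+β(K₂−1)) + z₂(K₂−1)(1+β(K₁−1)) = 0
⇒ β = [z₁(K₁−1)+z₂(K₂−1)] / [−(K₁−1)(K₂−1)] = 0.37444/0.99274 = 0.3772
Compositions from xᵢ = zᵢ/(1+β(Kᵢ−1)), yᵢ = Kᵢxᵢ:
  A: x = 0.1582, y = 0.5219
  B: x = 0.8418, y = 0.4781

x_A = 0.1582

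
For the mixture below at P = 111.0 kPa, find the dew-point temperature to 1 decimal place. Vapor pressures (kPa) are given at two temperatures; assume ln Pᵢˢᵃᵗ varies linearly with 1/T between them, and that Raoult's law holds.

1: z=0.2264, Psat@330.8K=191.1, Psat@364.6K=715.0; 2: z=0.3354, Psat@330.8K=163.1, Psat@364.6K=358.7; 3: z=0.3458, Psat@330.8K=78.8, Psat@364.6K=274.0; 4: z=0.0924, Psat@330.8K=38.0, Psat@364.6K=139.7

Dew-point temperature: Σzᵢ·P/Pᵢˢᵃᵗ(T) = 1. Interpolate ln Pᵢˢᵃᵗ = aᵢ + bᵢ/T.
  T = 330.8 K: ΣzᵢP/Pᵢˢᵃᵗ = 1.1168
  T = 364.6 K: ΣzᵢP/Pᵢˢᵃᵗ = 0.3524
  T = 347.7 K: ΣzᵢP/Pᵢˢᵃᵗ = 0.6067
  T = 339.2 K: ΣzᵢP/Pᵢˢᵃᵗ = 0.8172
  T = 335.0 K: ΣzᵢP/Pᵢˢᵃᵗ = 0.9531
  T = 332.9 K: ΣzᵢP/Pᵢˢᵃᵗ = 1.0311
Interpolating between 332.9 K and 335.0 K gives T ≈ 333.7 K.

T = 333.7 K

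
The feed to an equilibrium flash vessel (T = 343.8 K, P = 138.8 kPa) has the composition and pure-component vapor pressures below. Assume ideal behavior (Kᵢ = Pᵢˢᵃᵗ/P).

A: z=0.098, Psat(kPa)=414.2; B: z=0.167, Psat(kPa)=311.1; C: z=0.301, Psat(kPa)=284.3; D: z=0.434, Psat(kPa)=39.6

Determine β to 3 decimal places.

Raoult's law: Kᵢ = Pᵢˢᵃᵗ/P = Pᵢˢᵃᵗ/138.8.
  K_A = 414.2/138.8 = 2.98415, K_B = 311.1/138.8 = 2.24135, K_C = 284.3/138.8 = 2.04827, K_D = 39.6/138.8 = 0.28530
Newton iteration, β⁰ = 0.5:
  β = 0.500: g = -0.0501, g' = -0.874 → β = 0.443
  β = 0.443: g = -0.0009, g' = -0.845 → β = 0.442
Converged at β = 0.442.

β = 0.442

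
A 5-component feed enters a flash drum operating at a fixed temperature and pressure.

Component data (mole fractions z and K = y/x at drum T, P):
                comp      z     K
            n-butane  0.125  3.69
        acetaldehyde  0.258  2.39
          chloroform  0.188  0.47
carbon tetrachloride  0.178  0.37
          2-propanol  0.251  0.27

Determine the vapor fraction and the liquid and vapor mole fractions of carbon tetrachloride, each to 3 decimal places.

ψ = 0.245, x_carbon tetrachloride = 0.210, y_carbon tetrachloride = 0.078

Let ψ = V/F and solve Σ zᵢ(Kᵢ−1)/(1+ψ(Kᵢ−1)) = 0.
Check two-phase: ΣzᵢKᵢ = 1.300 > 1 and Σzᵢ/Kᵢ = 1.953 > 1, so g(0) = 0.300 > 0 and g(1) = -0.953 < 0.
Newton–Raphson from ψ = 0.5:
  ψ = 0.500: g = -0.2329, g' = -0.918 → ψ = 0.246
  ψ = 0.246: g = -0.0014, g' = -0.971 → ψ = 0.245
Converged at ψ = 0.245.
Compositions from xᵢ = zᵢ/(1+ψ(Kᵢ−1)), yᵢ = Kᵢxᵢ:
  n-butane: x = 0.075, y = 0.278
  acetaldehyde: x = 0.192, y = 0.460
  chloroform: x = 0.216, y = 0.102
  carbon tetrachloride: x = 0.210, y = 0.078
  2-propanol: x = 0.306, y = 0.083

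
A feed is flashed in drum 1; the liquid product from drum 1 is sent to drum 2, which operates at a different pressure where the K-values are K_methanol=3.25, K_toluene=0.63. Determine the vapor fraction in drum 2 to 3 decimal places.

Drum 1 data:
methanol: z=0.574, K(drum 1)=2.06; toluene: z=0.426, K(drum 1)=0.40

V/F (drum 2) = 0.693

Drum 1:
Let ψ₁ = V/F and solve Σ zᵢ(Kᵢ−1)/(1+ψ₁(Kᵢ−1)) = 0.
Feasibility: ΣzᵢKᵢ = 1.353, Σzᵢ/Kᵢ = 1.344 — both > 1, two phases present.
Binary case is linear: z₁(K₁−1)(1+ψ₁(K₂−1)) + z₂(K₂−1)(1+ψ₁(K₁−1)) = 0
⇒ ψ₁ = [z₁(K₁−1)+z₂(K₂−1)] / [−(K₁−1)(K₂−1)] = 0.3528/0.6360 = 0.555
Drum-1 compositions:
  methanol: x = 0.361, y = 0.745
  toluene: x = 0.639, y = 0.255
Drum-2 feed = drum-1 liquid: z₂ = (0.3614, 0.6386).
Drum 2:
Let ψ₂ = V/F and solve Σ zᵢ(Kᵢ−1)/(1+ψ₂(Kᵢ−1)) = 0.
g(0) = ΣzᵢKᵢ − 1 = 0.577 and g(1) = 1 − Σzᵢ/Kᵢ = -0.125, so a root lies in (0, 1).
Binary case is linear: z₁(K₁−1)(1+ψ₂(K₂−1)) + z₂(K₂−1)(1+ψ₂(K₁−1)) = 0
⇒ ψ₂ = [z₁(K₁−1)+z₂(K₂−1)] / [−(K₁−1)(K₂−1)] = 0.5770/0.8325 = 0.693
  methanol: x = 0.141, y = 0.459
  toluene: x = 0.859, y = 0.541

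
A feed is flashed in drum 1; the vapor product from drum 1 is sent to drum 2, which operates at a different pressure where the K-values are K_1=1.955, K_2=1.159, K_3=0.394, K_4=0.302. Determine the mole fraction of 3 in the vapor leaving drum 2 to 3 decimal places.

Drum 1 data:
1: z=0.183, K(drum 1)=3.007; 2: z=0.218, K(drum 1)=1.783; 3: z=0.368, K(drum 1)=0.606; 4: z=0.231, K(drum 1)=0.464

y_3 (drum 2) = 0.118

Drum 1:
Rachford–Rice: g(ψ₁) = Σ zᵢ(Kᵢ−1)/(1+ψ₁(Kᵢ−1)) = 0.
Feasibility: ΣzᵢKᵢ = 1.269, Σzᵢ/Kᵢ = 1.288 — both > 1, two phases present.
Newton–Raphson from ψ₁ = 0.69:
  ψ₁ = 0.690: g = -0.1308, g' = -0.461 → ψ₁ = 0.406
  ψ₁ = 0.406: g = 0.0009, g' = -0.490 → ψ₁ = 0.408
Converged at ψ₁ = 0.408.
Drum-1 compositions:
  1: x = 0.101, y = 0.303
  2: x = 0.165, y = 0.295
  3: x = 0.439, y = 0.266
  4: x = 0.296, y = 0.137
Drum-2 feed = drum-1 vapor: z₂ = (0.3025, 0.2946, 0.2657, 0.1372).
Drum 2:
Let ψ₂ = V/F and solve Σ zᵢ(Kᵢ−1)/(1+ψ₂(Kᵢ−1)) = 0.
Check two-phase: ΣzᵢKᵢ = 1.079 > 1 and Σzᵢ/Kᵢ = 1.538 > 1, so g(0) = 0.079 > 0 and g(1) = -0.538 < 0.
Newton iteration, ψ₂⁰ = 0.39:
  ψ₂ = 0.390: g = -0.0879, g' = -0.447 → ψ₂ = 0.193
  ψ₂ = 0.193: g = -0.0038, g' = -0.418 → ψ₂ = 0.184
Converged at ψ₂ = 0.184.
  1: x = 0.257, y = 0.503
  2: x = 0.286, y = 0.332
  3: x = 0.299, y = 0.118
  4: x = 0.157, y = 0.048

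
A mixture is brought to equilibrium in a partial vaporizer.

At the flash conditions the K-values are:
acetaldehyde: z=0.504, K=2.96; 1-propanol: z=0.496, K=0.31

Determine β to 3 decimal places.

Rachford–Rice: g(β) = Σ zᵢ(Kᵢ−1)/(1+β(Kᵢ−1)) = 0.
Feasibility: ΣzᵢKᵢ = 1.646, Σzᵢ/Kᵢ = 1.770 — both > 1, two phases present.
Binary case is linear: z₁(K₁−1)(1+β(K₂−1)) + z₂(K₂−1)(1+β(K₁−1)) = 0
⇒ β = [z₁(K₁−1)+z₂(K₂−1)] / [−(K₁−1)(K₂−1)] = 0.6456/1.3524 = 0.477

β = 0.477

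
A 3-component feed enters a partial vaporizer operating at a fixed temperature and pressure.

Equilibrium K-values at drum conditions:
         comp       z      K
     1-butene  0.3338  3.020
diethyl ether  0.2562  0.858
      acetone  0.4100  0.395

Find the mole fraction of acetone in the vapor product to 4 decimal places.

Rachford–Rice: g(β) = Σ zᵢ(Kᵢ−1)/(1+β(Kᵢ−1)) = 0.
Check two-phase: ΣzᵢKᵢ = 1.3898 > 1 and Σzᵢ/Kᵢ = 1.4471 > 1, so g(0) = 0.3898 > 0 and g(1) = -0.4471 < 0.
Iterate (Newton) starting at β = 0.5:
  β = 0.5000: g = -0.05933, g' = -0.6516 → β = 0.4089
  β = 0.4089: g = 0.00103, g' = -0.6792 → β = 0.4105
Converged at β = 0.4105.
Compositions from xᵢ = zᵢ/(1+β(Kᵢ−1)), yᵢ = Kᵢxᵢ:
  1-butene: x = 0.1825, y = 0.5511
  diethyl ether: x = 0.2721, y = 0.2334
  acetone: x = 0.5455, y = 0.2155

y_acetone = 0.2155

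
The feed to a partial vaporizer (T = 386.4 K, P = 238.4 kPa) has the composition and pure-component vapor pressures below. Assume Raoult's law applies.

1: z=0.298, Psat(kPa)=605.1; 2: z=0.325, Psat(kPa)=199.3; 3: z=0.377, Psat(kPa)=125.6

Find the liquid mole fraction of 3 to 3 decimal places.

x_3 = 0.470

Raoult's law: Kᵢ = Pᵢˢᵃᵗ/P = Pᵢˢᵃᵗ/238.4.
  K_1 = 605.1/238.4 = 2.53817, K_2 = 199.3/238.4 = 0.83599, K_3 = 125.6/238.4 = 0.52685
Let ψ = V/F and solve Σ zᵢ(Kᵢ−1)/(1+ψ(Kᵢ−1)) = 0.
Feasibility: ΣzᵢKᵢ = 1.227, Σzᵢ/Kᵢ = 1.222 — both > 1, two phases present.
Newton iteration, ψ⁰ = 0.5:
  ψ = 0.500: g = -0.0326, g' = -0.380 → ψ = 0.414
  ψ = 0.414: g = 0.0009, g' = -0.404 → ψ = 0.417
Converged at ψ = 0.417.
Compositions from xᵢ = zᵢ/(1+ψ(Kᵢ−1)), yᵢ = Kᵢxᵢ:
  1: x = 0.182, y = 0.461
  2: x = 0.349, y = 0.292
  3: x = 0.470, y = 0.247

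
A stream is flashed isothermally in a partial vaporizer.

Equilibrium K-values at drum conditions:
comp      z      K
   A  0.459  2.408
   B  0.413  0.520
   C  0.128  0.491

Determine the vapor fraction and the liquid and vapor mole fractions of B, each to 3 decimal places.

ψ = 0.558, x_B = 0.564, y_B = 0.293

Rachford–Rice: g(ψ) = Σ zᵢ(Kᵢ−1)/(1+ψ(Kᵢ−1)) = 0.
g(0) = ΣzᵢKᵢ − 1 = 0.383 and g(1) = 1 − Σzᵢ/Kᵢ = -0.246, so a root lies in (0, 1).
Newton–Raphson from ψ = 0.37:
  ψ = 0.370: g = 0.1036, g' = -0.584 → ψ = 0.547
  ψ = 0.547: g = 0.0058, g' = -0.529 → ψ = 0.558
Converged at ψ = 0.558.
Compositions from xᵢ = zᵢ/(1+ψ(Kᵢ−1)), yᵢ = Kᵢxᵢ:
  A: x = 0.257, y = 0.619
  B: x = 0.564, y = 0.293
  C: x = 0.179, y = 0.088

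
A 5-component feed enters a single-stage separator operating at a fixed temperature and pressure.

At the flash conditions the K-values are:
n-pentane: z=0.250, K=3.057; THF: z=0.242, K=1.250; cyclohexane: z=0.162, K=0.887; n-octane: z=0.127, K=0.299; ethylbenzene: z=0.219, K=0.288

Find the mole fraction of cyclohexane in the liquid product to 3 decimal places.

Material balance + equilibrium reduce to Σ zᵢ(Kᵢ−1)/(1+ψ(Kᵢ−1)) = 0.
g(0) = ΣzᵢKᵢ − 1 = 0.311 and g(1) = 1 − Σzᵢ/Kᵢ = -0.643, so a root lies in (0, 1).
Iterate (Newton) starting at ψ = 0.38:
  ψ = 0.380: g = -0.0104, g' = -0.673 → ψ = 0.365
Converged at ψ = 0.365.
Compositions from xᵢ = zᵢ/(1+ψ(Kᵢ−1)), yᵢ = Kᵢxᵢ:
  n-pentane: x = 0.143, y = 0.437
  THF: x = 0.222, y = 0.277
  cyclohexane: x = 0.169, y = 0.150
  n-octane: x = 0.171, y = 0.051
  ethylbenzene: x = 0.296, y = 0.085

x_cyclohexane = 0.169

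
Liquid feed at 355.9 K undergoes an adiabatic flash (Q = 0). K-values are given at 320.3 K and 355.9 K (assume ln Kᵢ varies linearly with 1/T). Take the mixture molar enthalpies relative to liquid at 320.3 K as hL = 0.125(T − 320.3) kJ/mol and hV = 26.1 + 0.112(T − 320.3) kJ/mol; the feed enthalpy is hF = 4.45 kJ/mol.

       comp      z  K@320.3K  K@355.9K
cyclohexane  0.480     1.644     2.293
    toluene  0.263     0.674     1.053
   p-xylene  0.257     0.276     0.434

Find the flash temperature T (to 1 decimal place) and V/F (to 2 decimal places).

Adiabatic flash: solve Rachford–Rice at each trial T, then check hF = ψ·hV(T) + (1−ψ)·hL(T).
  T = 320.3 K: K = (1.644, 0.674, 0.276), RR gives ψ = 0.103, H_out = 2.696 kJ/mol
  T = 355.9 K: K = (2.293, 1.053, 0.434), RR gives ψ = 0.907, H_out = 27.705 kJ/mol
  T = 338.1 K: K = (1.959, 0.852, 0.350), RR gives ψ = 0.548, H_out = 16.408 kJ/mol
  T = 329.2 K: K = (1.799, 0.760, 0.312), RR gives ψ = 0.345, H_out = 10.075 kJ/mol
  T = 324.8 K: K = (1.722, 0.717, 0.294), RR gives ψ = 0.232, H_out = 6.602 kJ/mol
  T = 322.6 K: K = (1.683, 0.696, 0.285), RR gives ψ = 0.171, H_out = 4.745 kJ/mol
Linear interpolation between T = 320.3 (H_out = 2.696) and T = 322.6 (H_out = 4.745) on hF = 4.45 gives T ≈ 322.3 K, at which ψ = 0.16.

T = 322.3 K, V/F = 0.16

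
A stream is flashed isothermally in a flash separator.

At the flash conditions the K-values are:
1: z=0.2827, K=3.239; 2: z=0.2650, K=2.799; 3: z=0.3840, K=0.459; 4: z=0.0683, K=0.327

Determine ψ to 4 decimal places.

Newton iteration, ψ⁰ = 0.52:
  ψ = 0.5200: g = 0.17900, g' = -0.8223 → ψ = 0.7377
  ψ = 0.7377: g = 0.00657, g' = -0.7932 → ψ = 0.7460
Converged at ψ = 0.7460.

ψ = 0.7460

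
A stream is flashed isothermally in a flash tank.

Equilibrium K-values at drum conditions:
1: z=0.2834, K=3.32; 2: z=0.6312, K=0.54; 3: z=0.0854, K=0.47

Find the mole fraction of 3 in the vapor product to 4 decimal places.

y_3 = 0.0476

Rachford–Rice: g(ψ) = Σ zᵢ(Kᵢ−1)/(1+ψ(Kᵢ−1)) = 0.
g(0) = ΣzᵢKᵢ − 1 = 0.3219 and g(1) = 1 − Σzᵢ/Kᵢ = -0.4360, so a root lies in (0, 1).
Newton iteration, ψ⁰ = 0.5:
  ψ = 0.5000: g = -0.13427, g' = -0.5966 → ψ = 0.2749
  ψ = 0.2749: g = 0.01605, g' = -0.7765 → ψ = 0.2956
  ψ = 0.2956: g = 0.00029, g' = -0.7494 → ψ = 0.2960
Converged at ψ = 0.2960.
Compositions from xᵢ = zᵢ/(1+ψ(Kᵢ−1)), yᵢ = Kᵢxᵢ:
  1: x = 0.1680, y = 0.5578
  2: x = 0.7307, y = 0.3946
  3: x = 0.1013, y = 0.0476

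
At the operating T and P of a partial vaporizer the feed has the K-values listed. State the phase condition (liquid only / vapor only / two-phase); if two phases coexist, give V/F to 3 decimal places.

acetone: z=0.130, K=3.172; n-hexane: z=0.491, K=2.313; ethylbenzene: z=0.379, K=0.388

two-phase, V/F = 0.754

ΣzᵢKᵢ = 1.695; Σzᵢ/Kᵢ = 1.230.
Both exceed 1, so a two-phase solution exists.
Newton–Raphson from ψ = 0.5:
  ψ = 0.500: g = 0.1903, g' = -0.744 → ψ = 0.756
  ψ = 0.756: g = -0.0011, g' = -0.793 → ψ = 0.754
Converged at ψ = 0.754.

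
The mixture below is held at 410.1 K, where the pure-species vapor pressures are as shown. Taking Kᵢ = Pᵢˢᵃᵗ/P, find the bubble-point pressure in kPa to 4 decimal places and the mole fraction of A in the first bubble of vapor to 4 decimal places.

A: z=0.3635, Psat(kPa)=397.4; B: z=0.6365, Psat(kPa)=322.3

At the bubble point ψ → 0, so ΣzᵢKᵢ = 1 with Kᵢ = Pᵢˢᵃᵗ/P ⇒ P = ΣzᵢPᵢˢᵃᵗ.
P = 0.3635·397.4 + 0.6365·322.3 = 349.5988 kPa
yᵢ = zᵢPᵢˢᵃᵗ/P ⇒ y_A = 0.3635·397.4/349.5988 = 0.4132

Pbub = 349.5988 kPa, y_A = 0.4132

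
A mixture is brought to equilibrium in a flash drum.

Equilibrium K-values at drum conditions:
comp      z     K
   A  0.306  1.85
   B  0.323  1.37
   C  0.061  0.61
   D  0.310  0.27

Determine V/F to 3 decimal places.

V/F = 0.296

Material balance + equilibrium reduce to Σ zᵢ(Kᵢ−1)/(1+V/F(Kᵢ−1)) = 0.
g(0) = ΣzᵢKᵢ − 1 = 0.130 and g(1) = 1 − Σzᵢ/Kᵢ = -0.649, so a root lies in (0, 1).
Iterate (Newton) starting at V/F = 0.37:
  V/F = 0.370: g = -0.0349, g' = -0.485 → V/F = 0.298
  V/F = 0.298: g = -0.0010, g' = -0.458 → V/F = 0.296
Converged at V/F = 0.296.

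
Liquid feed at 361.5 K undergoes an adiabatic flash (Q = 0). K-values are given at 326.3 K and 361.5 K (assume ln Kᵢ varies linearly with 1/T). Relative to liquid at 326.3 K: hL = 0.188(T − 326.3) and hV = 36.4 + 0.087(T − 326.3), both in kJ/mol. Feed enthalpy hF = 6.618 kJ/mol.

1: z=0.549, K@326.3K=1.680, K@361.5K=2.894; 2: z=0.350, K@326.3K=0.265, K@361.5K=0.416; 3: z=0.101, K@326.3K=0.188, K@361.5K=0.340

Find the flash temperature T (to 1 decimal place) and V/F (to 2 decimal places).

T = 329.8 K, V/F = 0.17

Adiabatic flash: solve Rachford–Rice at each trial T, then check hF = ψ·hV(T) + (1−ψ)·hL(T).
  T = 326.3 K: K = (1.680, 0.265, 0.188), RR gives ψ = 0.067, H_out = 2.421 kJ/mol
  T = 361.5 K: K = (2.894, 0.416, 0.340), RR gives ψ = 0.674, H_out = 28.739 kJ/mol
  T = 343.9 K: K = (2.236, 0.336, 0.257), RR gives ψ = 0.439, H_out = 18.522 kJ/mol
  T = 335.1 K: K = (1.945, 0.299, 0.221), RR gives ψ = 0.287, H_out = 11.838 kJ/mol
  T = 330.7 K: K = (1.810, 0.282, 0.204), RR gives ψ = 0.189, H_out = 7.623 kJ/mol
  T = 328.5 K: K = (1.744, 0.273, 0.196), RR gives ψ = 0.132, H_out = 5.174 kJ/mol
Linear interpolation between T = 328.5 (H_out = 5.174) and T = 330.7 (H_out = 7.623) on hF = 6.618 gives T ≈ 329.8 K, at which ψ = 0.17.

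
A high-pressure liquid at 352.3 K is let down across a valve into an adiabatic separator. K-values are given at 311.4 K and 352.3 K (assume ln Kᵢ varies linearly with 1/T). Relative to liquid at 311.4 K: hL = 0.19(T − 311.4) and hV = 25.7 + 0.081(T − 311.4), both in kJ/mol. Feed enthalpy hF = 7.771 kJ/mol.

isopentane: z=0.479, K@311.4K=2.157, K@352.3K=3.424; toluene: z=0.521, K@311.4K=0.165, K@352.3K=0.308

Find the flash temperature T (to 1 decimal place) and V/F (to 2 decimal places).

T = 321.7 K, V/F = 0.24

Adiabatic flash: solve Rachford–Rice at each trial T, then check hF = ψ·hV(T) + (1−ψ)·hL(T).
  T = 311.4 K: K = (2.157, 0.165), RR gives ψ = 0.123, H_out = 3.170 kJ/mol
  T = 352.3 K: K = (3.424, 0.308), RR gives ψ = 0.477, H_out = 17.909 kJ/mol
  T = 331.9 K: K = (2.758, 0.230), RR gives ψ = 0.326, H_out = 11.539 kJ/mol
  T = 321.6 K: K = (2.447, 0.196), RR gives ψ = 0.236, H_out = 7.729 kJ/mol
  T = 326.8 K: K = (2.602, 0.213), RR gives ψ = 0.283, H_out = 9.726 kJ/mol
  T = 324.2 K: K = (2.524, 0.204), RR gives ψ = 0.260, H_out = 8.749 kJ/mol
  T = 322.9 K: K = (2.486, 0.200), RR gives ψ = 0.248, H_out = 8.245 kJ/mol
Linear interpolation between T = 321.6 (H_out = 7.729) and T = 322.9 (H_out = 8.245) on hF = 7.771 gives T ≈ 321.7 K, at which ψ = 0.24.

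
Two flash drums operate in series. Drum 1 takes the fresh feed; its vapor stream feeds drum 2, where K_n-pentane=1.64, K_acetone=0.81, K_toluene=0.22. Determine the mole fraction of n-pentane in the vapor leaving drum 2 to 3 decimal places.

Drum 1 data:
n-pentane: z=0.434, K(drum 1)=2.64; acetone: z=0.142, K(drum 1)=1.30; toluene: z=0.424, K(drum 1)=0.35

y_n-pentane (drum 2) = 0.782

Drum 1:
Iterate (Newton) starting at ψ₁ = 0.35:
  ψ₁ = 0.350: g = 0.1340, g' = -0.782 → ψ₁ = 0.521
  ψ₁ = 0.521: g = 0.0036, g' = -0.759 → ψ₁ = 0.526
Converged at ψ₁ = 0.526.
Drum-1 compositions:
  n-pentane: x = 0.233, y = 0.615
  acetone: x = 0.123, y = 0.159
  toluene: x = 0.644, y = 0.226
Drum-2 feed = drum-1 vapor: z₂ = (0.6150, 0.1594, 0.2255).
Drum 2:
Material balance + equilibrium reduce to Σ zᵢ(Kᵢ−1)/(1+ψ₂(Kᵢ−1)) = 0.
Feasibility: ΣzᵢKᵢ = 1.187, Σzᵢ/Kᵢ = 1.597 — both > 1, two phases present.
Iterate (Newton) starting at ψ₂ = 0.41:
  ψ₂ = 0.410: g = 0.0203, g' = -0.461 → ψ₂ = 0.454
  ψ₂ = 0.454: g = -0.0005, g' = -0.487 → ψ₂ = 0.453
Converged at ψ₂ = 0.453.
  n-pentane: x = 0.477, y = 0.782
  acetone: x = 0.174, y = 0.141
  toluene: x = 0.349, y = 0.077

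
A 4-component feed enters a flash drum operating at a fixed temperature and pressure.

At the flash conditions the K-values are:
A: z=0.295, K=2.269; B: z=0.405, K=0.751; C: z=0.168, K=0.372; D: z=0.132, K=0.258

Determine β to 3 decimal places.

Let β = V/F and solve Σ zᵢ(Kᵢ−1)/(1+β(Kᵢ−1)) = 0.
Check two-phase: ΣzᵢKᵢ = 1.070 > 1 and Σzᵢ/Kᵢ = 1.633 > 1, so g(0) = 0.070 > 0 and g(1) = -0.633 < 0.
Newton iteration, β⁰ = 0.44:
  β = 0.440: g = -0.1642, g' = -0.514 → β = 0.120
  β = 0.120: g = -0.0009, g' = -0.549 → β = 0.119
Converged at β = 0.119.

β = 0.119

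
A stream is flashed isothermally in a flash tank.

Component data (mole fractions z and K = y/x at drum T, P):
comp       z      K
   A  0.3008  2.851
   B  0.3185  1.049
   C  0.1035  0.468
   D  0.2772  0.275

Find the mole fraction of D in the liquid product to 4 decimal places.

Iterate (Newton) starting at β = 0.63:
  β = 0.6300: g = -0.18058, g' = -0.7803 → β = 0.3986
  β = 0.3986: g = -0.01682, g' = -0.6774 → β = 0.3738
Converged at β = 0.3738.
Compositions from xᵢ = zᵢ/(1+β(Kᵢ−1)), yᵢ = Kᵢxᵢ:
  A: x = 0.1778, y = 0.5069
  B: x = 0.3128, y = 0.3281
  C: x = 0.1292, y = 0.0605
  D: x = 0.3802, y = 0.1046

x_D = 0.3802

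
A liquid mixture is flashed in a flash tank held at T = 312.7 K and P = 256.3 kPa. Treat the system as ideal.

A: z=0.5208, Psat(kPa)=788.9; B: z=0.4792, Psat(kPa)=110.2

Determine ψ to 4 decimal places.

ψ = 0.6830

Raoult's law: Kᵢ = Pᵢˢᵃᵗ/P = Pᵢˢᵃᵗ/256.3.
  K_A = 788.9/256.3 = 3.078034, K_B = 110.2/256.3 = 0.429965
Rachford–Rice: g(ψ) = Σ zᵢ(Kᵢ−1)/(1+ψ(Kᵢ−1)) = 0.
Check two-phase: ΣzᵢKᵢ = 1.8091 > 1 and Σzᵢ/Kᵢ = 1.2837 > 1, so g(0) = 0.8091 > 0 and g(1) = -0.2837 < 0.
Binary case is linear: z₁(K₁−1)(1+ψ(K₂−1)) + z₂(K₂−1)(1+ψ(K₁−1)) = 0
⇒ ψ = [z₁(K₁−1)+z₂(K₂−1)] / [−(K₁−1)(K₂−1)] = 0.80908/1.18455 = 0.6830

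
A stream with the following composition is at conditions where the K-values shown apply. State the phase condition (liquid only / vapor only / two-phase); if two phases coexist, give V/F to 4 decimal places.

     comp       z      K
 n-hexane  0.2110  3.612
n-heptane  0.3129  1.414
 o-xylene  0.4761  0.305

two-phase, V/F = 0.3072

ΣzᵢKᵢ = 1.3498; Σzᵢ/Kᵢ = 1.8407.
Both exceed 1, so a two-phase solution exists.
Rachford–Rice: g(ψ) = Σ zᵢ(Kᵢ−1)/(1+ψ(Kᵢ−1)) = 0.
Newton iteration, ψ⁰ = 0.5:
  ψ = 0.5000: g = -0.16079, g' = -0.8477 → ψ = 0.3103
  ψ = 0.3103: g = -0.00268, g' = -0.8551 → ψ = 0.3072
Converged at ψ = 0.3072.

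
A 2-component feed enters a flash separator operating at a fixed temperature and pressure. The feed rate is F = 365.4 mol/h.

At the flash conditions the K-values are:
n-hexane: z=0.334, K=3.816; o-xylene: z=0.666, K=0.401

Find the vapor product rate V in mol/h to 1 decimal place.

Let β = V/F and solve Σ zᵢ(Kᵢ−1)/(1+β(Kᵢ−1)) = 0.
g(0) = ΣzᵢKᵢ − 1 = 0.542 and g(1) = 1 − Σzᵢ/Kᵢ = -0.748, so a root lies in (0, 1).
Binary case is linear: z₁(K₁−1)(1+β(K₂−1)) + z₂(K₂−1)(1+β(K₁−1)) = 0
⇒ β = [z₁(K₁−1)+z₂(K₂−1)] / [−(K₁−1)(K₂−1)] = 0.5416/1.6868 = 0.321
Then V = β·F = 0.3211·365.4 = 117.3 mol/h and L = F − V = 248.1 mol/h.

V = 117.3 mol/h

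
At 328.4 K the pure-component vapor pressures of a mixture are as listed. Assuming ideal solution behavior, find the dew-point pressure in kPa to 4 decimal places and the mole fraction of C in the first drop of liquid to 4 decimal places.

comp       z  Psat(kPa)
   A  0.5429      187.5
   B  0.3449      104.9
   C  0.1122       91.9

Pdew = 135.0575 kPa, x_C = 0.1649

At the dew point ψ → 1, so Σzᵢ/Kᵢ = 1 with Kᵢ = Pᵢˢᵃᵗ/P ⇒ 1/P = Σzᵢ/Pᵢˢᵃᵗ.
1/P = 0.5429/187.5 + 0.3449/104.9 + 0.1122/91.9 = 0.0074043 ⇒ P = 135.0575 kPa
xᵢ = zᵢP/Pᵢˢᵃᵗ ⇒ x_C = 0.1122·135.0575/91.9 = 0.1649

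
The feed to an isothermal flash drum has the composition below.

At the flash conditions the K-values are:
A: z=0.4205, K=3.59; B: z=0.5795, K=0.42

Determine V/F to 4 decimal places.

Rachford–Rice: g(V/F) = Σ zᵢ(Kᵢ−1)/(1+V/F(Kᵢ−1)) = 0.
Check two-phase: ΣzᵢKᵢ = 1.7530 > 1 and Σzᵢ/Kᵢ = 1.4969 > 1, so g(0) = 0.7530 > 0 and g(1) = -0.4969 < 0.
Newton iteration, V/F⁰ = 0.31:
  V/F = 0.3100: g = 0.19429, g' = -1.1576 → V/F = 0.4778
  V/F = 0.4778: g = 0.02175, g' = -0.9365 → V/F = 0.5011
  V/F = 0.5011: g = 0.00018, g' = -0.9217 → V/F = 0.5013
Converged at V/F = 0.5013.

V/F = 0.5013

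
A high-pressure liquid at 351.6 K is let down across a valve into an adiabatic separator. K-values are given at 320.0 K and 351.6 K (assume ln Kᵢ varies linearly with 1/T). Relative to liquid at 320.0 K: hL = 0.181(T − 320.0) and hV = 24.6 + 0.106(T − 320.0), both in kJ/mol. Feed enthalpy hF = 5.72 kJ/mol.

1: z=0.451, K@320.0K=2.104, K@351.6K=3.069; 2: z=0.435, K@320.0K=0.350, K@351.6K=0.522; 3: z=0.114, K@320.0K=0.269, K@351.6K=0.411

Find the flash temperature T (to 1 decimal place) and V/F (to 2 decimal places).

T = 322.3 K, V/F = 0.22

Adiabatic flash: solve Rachford–Rice at each trial T, then check hF = ψ·hV(T) + (1−ψ)·hL(T).
  T = 320.0 K: K = (2.104, 0.350, 0.269), RR gives ψ = 0.179, H_out = 4.399 kJ/mol
  T = 351.6 K: K = (3.069, 0.522, 0.411), RR gives ψ = 0.631, H_out = 19.751 kJ/mol
  T = 335.8 K: K = (2.564, 0.431, 0.336), RR gives ψ = 0.414, H_out = 12.561 kJ/mol
  T = 327.9 K: K = (2.328, 0.390, 0.301), RR gives ψ = 0.303, H_out = 8.713 kJ/mol
  T = 323.9 K: K = (2.213, 0.369, 0.285), RR gives ψ = 0.243, H_out = 6.607 kJ/mol
  T = 321.9 K: K = (2.157, 0.359, 0.277), RR gives ψ = 0.211, H_out = 5.497 kJ/mol
Linear interpolation between T = 321.9 (H_out = 5.497) and T = 323.9 (H_out = 6.607) on hF = 5.72 gives T ≈ 322.3 K, at which ψ = 0.22.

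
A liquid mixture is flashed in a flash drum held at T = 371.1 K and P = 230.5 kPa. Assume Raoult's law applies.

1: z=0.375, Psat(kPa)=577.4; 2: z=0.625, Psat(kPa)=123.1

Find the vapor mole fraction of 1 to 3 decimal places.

y_1 = 0.592

Raoult's law: Kᵢ = Pᵢˢᵃᵗ/P = Pᵢˢᵃᵗ/230.5.
  K_1 = 577.4/230.5 = 2.50499, K_2 = 123.1/230.5 = 0.53406
Binary case is linear: z₁(K₁−1)(1+V/F(K₂−1)) + z₂(K₂−1)(1+V/F(K₁−1)) = 0
⇒ V/F = [z₁(K₁−1)+z₂(K₂−1)] / [−(K₁−1)(K₂−1)] = 0.2732/0.7012 = 0.390
Compositions from xᵢ = zᵢ/(1+V/F(Kᵢ−1)), yᵢ = Kᵢxᵢ:
  1: x = 0.236, y = 0.592
  2: x = 0.764, y = 0.408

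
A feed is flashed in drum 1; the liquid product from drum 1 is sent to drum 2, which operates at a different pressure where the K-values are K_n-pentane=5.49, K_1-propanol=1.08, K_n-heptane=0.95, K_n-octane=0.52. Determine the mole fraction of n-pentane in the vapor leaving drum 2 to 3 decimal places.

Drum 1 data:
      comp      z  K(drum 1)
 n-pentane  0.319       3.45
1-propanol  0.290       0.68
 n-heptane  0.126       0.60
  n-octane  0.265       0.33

y_n-pentane (drum 2) = 0.262

Drum 1:
Let ψ₁ = V/F and solve Σ zᵢ(Kᵢ−1)/(1+ψ₁(Kᵢ−1)) = 0.
Check two-phase: ΣzᵢKᵢ = 1.461 > 1 and Σzᵢ/Kᵢ = 1.532 > 1, so g(0) = 0.461 > 0 and g(1) = -0.532 < 0.
Newton–Raphson from ψ₁ = 0.5:
  ψ₁ = 0.500: g = -0.0892, g' = -0.729 → ψ₁ = 0.378
  ψ₁ = 0.378: g = 0.0033, g' = -0.796 → ψ₁ = 0.382
Converged at ψ₁ = 0.382.
Drum-1 compositions:
  n-pentane: x = 0.165, y = 0.569
  1-propanol: x = 0.330, y = 0.225
  n-heptane: x = 0.149, y = 0.089
  n-octane: x = 0.356, y = 0.118
Drum-2 feed = drum-1 liquid: z₂ = (0.1648, 0.3304, 0.1487, 0.3561).
Drum 2:
Rachford–Rice: g(ψ₂) = Σ zᵢ(Kᵢ−1)/(1+ψ₂(Kᵢ−1)) = 0.
Feasibility: ΣzᵢKᵢ = 1.588, Σzᵢ/Kᵢ = 1.177 — both > 1, two phases present.
Newton–Raphson from ψ₂ = 0.5:
  ψ₂ = 0.500: g = 0.0209, g' = -0.460 → ψ₂ = 0.545
  ψ₂ = 0.545: g = 0.0007, g' = -0.432 → ψ₂ = 0.547
Converged at ψ₂ = 0.547.
  n-pentane: x = 0.048, y = 0.262
  1-propanol: x = 0.317, y = 0.342
  n-heptane: x = 0.153, y = 0.145
  n-octane: x = 0.483, y = 0.251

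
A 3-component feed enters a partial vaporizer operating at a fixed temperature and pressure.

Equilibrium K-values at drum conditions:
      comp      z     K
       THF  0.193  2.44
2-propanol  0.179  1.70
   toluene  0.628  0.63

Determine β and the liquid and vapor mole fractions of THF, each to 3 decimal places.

Let β = V/F and solve Σ zᵢ(Kᵢ−1)/(1+β(Kᵢ−1)) = 0.
Feasibility: ΣzᵢKᵢ = 1.171, Σzᵢ/Kᵢ = 1.181 — both > 1, two phases present.
Newton iteration, β⁰ = 0.5:
  β = 0.500: g = -0.0307, g' = -0.313 → β = 0.402
  β = 0.402: g = 0.0009, g' = -0.333 → β = 0.405
Converged at β = 0.405.
Compositions from xᵢ = zᵢ/(1+β(Kᵢ−1)), yᵢ = Kᵢxᵢ:
  THF: x = 0.122, y = 0.298
  2-propanol: x = 0.139, y = 0.237
  toluene: x = 0.739, y = 0.465

β = 0.405, x_THF = 0.122, y_THF = 0.298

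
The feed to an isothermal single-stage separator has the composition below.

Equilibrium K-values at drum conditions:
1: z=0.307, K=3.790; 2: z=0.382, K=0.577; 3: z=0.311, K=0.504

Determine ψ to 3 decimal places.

Newton iteration, ψ⁰ = 0.5:
  ψ = 0.500: g = -0.0524, g' = -0.662 → ψ = 0.421
  ψ = 0.421: g = 0.0025, g' = -0.729 → ψ = 0.424
Converged at ψ = 0.424.

ψ = 0.424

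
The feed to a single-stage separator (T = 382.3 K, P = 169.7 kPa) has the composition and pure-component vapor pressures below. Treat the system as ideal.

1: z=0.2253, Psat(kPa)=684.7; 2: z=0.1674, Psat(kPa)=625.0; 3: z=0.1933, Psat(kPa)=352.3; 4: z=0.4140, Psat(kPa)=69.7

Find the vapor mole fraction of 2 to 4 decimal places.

Raoult's law: Kᵢ = Pᵢˢᵃᵗ/P = Pᵢˢᵃᵗ/169.7.
  K_1 = 684.7/169.7 = 4.034767, K_2 = 625.0/169.7 = 3.682970, K_3 = 352.3/169.7 = 2.076016, K_4 = 69.7/169.7 = 0.410725
Let ψ = V/F and solve Σ zᵢ(Kᵢ−1)/(1+ψ(Kᵢ−1)) = 0.
g(0) = ΣzᵢKᵢ − 1 = 1.0969 and g(1) = 1 − Σzᵢ/Kᵢ = -0.2024, so a root lies in (0, 1).
Iterate (Newton) starting at ψ = 0.64:
  ψ = 0.6400: g = 0.12918, g' = -0.8520 → ψ = 0.7916
  ψ = 0.7916: g = -0.00022, g' = -0.8730 → ψ = 0.7914
Converged at ψ = 0.7914.
Compositions from xᵢ = zᵢ/(1+ψ(Kᵢ−1)), yᵢ = Kᵢxᵢ:
  1: x = 0.0662, y = 0.2672
  2: x = 0.0536, y = 0.1974
  3: x = 0.1044, y = 0.2167
  4: x = 0.7758, y = 0.3186

y_2 = 0.1974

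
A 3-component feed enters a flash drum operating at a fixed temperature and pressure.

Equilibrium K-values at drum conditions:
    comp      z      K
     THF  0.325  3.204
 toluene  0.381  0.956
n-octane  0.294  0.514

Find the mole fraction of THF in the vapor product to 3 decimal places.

y_THF = 0.371

Iterate (Newton) starting at ψ = 0.7:
  ψ = 0.700: g = 0.0478, g' = -0.404 → ψ = 0.818
  ψ = 0.818: g = 0.0009, g' = -0.393 → ψ = 0.821
Converged at ψ = 0.821.
Compositions from xᵢ = zᵢ/(1+ψ(Kᵢ−1)), yᵢ = Kᵢxᵢ:
  THF: x = 0.116, y = 0.371
  toluene: x = 0.395, y = 0.378
  n-octane: x = 0.489, y = 0.251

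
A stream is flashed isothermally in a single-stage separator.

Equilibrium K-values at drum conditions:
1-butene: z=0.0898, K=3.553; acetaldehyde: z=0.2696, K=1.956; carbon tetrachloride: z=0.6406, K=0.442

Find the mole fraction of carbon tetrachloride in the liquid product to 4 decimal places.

Material balance + equilibrium reduce to Σ zᵢ(Kᵢ−1)/(1+V/F(Kᵢ−1)) = 0.
Check two-phase: ΣzᵢKᵢ = 1.1295 > 1 and Σzᵢ/Kᵢ = 1.6124 > 1, so g(0) = 0.1295 > 0 and g(1) = -0.6124 < 0.
Newton–Raphson from V/F = 0.54:
  V/F = 0.5400: g = -0.24525, g' = -0.6192 → V/F = 0.1439
  V/F = 0.1439: g = 0.00553, g' = -0.7392 → V/F = 0.1514
  V/F = 0.1514: g = 0.00003, g' = -0.7304 → V/F = 0.1515
Converged at V/F = 0.1515.
Compositions from xᵢ = zᵢ/(1+V/F(Kᵢ−1)), yᵢ = Kᵢxᵢ:
  1-butene: x = 0.0648, y = 0.2301
  acetaldehyde: x = 0.2355, y = 0.4606
  carbon tetrachloride: x = 0.6997, y = 0.3093

x_carbon tetrachloride = 0.6997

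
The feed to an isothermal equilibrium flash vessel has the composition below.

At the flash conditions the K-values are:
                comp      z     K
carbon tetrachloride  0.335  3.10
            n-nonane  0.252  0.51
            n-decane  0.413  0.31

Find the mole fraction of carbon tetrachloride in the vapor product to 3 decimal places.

Material balance + equilibrium reduce to Σ zᵢ(Kᵢ−1)/(1+β(Kᵢ−1)) = 0.
Check two-phase: ΣzᵢKᵢ = 1.295 > 1 and Σzᵢ/Kᵢ = 1.934 > 1, so g(0) = 0.295 > 0 and g(1) = -0.934 < 0.
Newton iteration, β⁰ = 0.67:
  β = 0.670: g = -0.4215, g' = -1.069 → β = 0.276
  β = 0.276: g = -0.0492, g' = -0.973 → β = 0.225
  β = 0.225: g = 0.0014, g' = -1.033 → β = 0.227
Converged at β = 0.227.
Compositions from xᵢ = zᵢ/(1+β(Kᵢ−1)), yᵢ = Kᵢxᵢ:
  carbon tetrachloride: x = 0.227, y = 0.704
  n-nonane: x = 0.283, y = 0.145
  n-decane: x = 0.490, y = 0.152

y_carbon tetrachloride = 0.704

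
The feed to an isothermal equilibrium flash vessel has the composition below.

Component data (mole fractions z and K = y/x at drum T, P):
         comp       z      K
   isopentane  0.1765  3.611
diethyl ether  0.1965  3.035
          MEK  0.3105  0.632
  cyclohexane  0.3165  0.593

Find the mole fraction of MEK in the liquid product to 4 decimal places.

Newton iteration, β⁰ = 0.44:
  β = 0.4400: g = 0.13218, g' = -0.6248 → β = 0.6516
  β = 0.6516: g = 0.01692, g' = -0.4852 → β = 0.6864
  β = 0.6864: g = 0.00023, g' = -0.4722 → β = 0.6869
Converged at β = 0.6869.
Compositions from xᵢ = zᵢ/(1+β(Kᵢ−1)), yᵢ = Kᵢxᵢ:
  isopentane: x = 0.0632, y = 0.2281
  diethyl ether: x = 0.0819, y = 0.2487
  MEK: x = 0.4155, y = 0.2626
  cyclohexane: x = 0.4393, y = 0.2605

x_MEK = 0.4155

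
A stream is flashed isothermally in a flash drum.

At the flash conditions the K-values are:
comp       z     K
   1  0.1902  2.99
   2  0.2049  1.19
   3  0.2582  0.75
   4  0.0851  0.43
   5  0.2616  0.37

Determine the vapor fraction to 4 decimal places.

Rachford–Rice: g(ψ) = Σ zᵢ(Kᵢ−1)/(1+ψ(Kᵢ−1)) = 0.
Check two-phase: ΣzᵢKᵢ = 1.1396 > 1 and Σzᵢ/Kᵢ = 1.4850 > 1, so g(0) = 0.1396 > 0 and g(1) = -0.4850 < 0.
Iterate (Newton) starting at ψ = 0.53:
  ψ = 0.5300: g = -0.17176, g' = -0.4967 → ψ = 0.1842
  ψ = 0.1842: g = 0.00626, g' = -0.5953 → ψ = 0.1947
  ψ = 0.1947: g = 0.00005, g' = -0.5858 → ψ = 0.1948
Converged at ψ = 0.1948.

ψ = 0.1948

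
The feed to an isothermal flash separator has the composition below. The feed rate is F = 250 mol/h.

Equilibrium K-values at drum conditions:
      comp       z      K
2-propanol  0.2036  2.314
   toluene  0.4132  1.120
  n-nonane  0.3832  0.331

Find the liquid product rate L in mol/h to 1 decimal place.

L = 219.3 mol/h

Material balance + equilibrium reduce to Σ zᵢ(Kᵢ−1)/(1+ψ(Kᵢ−1)) = 0.
Feasibility: ΣzᵢKᵢ = 1.0608, Σzᵢ/Kᵢ = 1.6146 — both > 1, two phases present.
Iterate (Newton) starting at ψ = 0.5:
  ψ = 0.5000: g = -0.17698, g' = -0.5206 → ψ = 0.1600
  ψ = 0.1600: g = -0.01739, g' = -0.4608 → ψ = 0.1223
  ψ = 0.1223: g = 0.00016, g' = -0.4702 → ψ = 0.1226
Converged at ψ = 0.1226.
Then V = ψ·F = 0.1226·250 = 30.7 mol/h and L = F − V = 219.3 mol/h.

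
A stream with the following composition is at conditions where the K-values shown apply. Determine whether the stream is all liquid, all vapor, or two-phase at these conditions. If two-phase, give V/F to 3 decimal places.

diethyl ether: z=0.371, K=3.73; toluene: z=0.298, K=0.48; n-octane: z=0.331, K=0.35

two-phase, V/F = 0.398

ΣzᵢKᵢ = 1.643; Σzᵢ/Kᵢ = 1.666.
Both exceed 1, so a two-phase solution exists.
Newton iteration, ψ⁰ = 0.5:
  ψ = 0.500: g = -0.0999, g' = -0.948 → ψ = 0.395
  ψ = 0.395: g = 0.0032, g' = -1.021 → ψ = 0.398
Converged at ψ = 0.398.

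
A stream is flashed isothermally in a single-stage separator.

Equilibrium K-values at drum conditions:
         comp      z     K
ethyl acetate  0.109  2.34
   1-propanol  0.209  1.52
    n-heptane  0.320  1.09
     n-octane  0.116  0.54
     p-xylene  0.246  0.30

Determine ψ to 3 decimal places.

ψ = 0.153

Rachford–Rice: g(ψ) = Σ zᵢ(Kᵢ−1)/(1+ψ(Kᵢ−1)) = 0.
g(0) = ΣzᵢKᵢ − 1 = 0.058 and g(1) = 1 − Σzᵢ/Kᵢ = -0.512, so a root lies in (0, 1).
Iterate (Newton) starting at ψ = 0.44:
  ψ = 0.440: g = -0.1077, g' = -0.408 → ψ = 0.176
  ψ = 0.176: g = -0.0083, g' = -0.364 → ψ = 0.153
Converged at ψ = 0.153.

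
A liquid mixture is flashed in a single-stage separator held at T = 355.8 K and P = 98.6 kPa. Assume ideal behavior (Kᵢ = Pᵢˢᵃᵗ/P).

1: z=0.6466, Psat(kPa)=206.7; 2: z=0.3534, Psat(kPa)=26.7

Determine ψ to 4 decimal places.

Raoult's law: Kᵢ = Pᵢˢᵃᵗ/P = Pᵢˢᵃᵗ/98.6.
  K_1 = 206.7/98.6 = 2.096349, K_2 = 26.7/98.6 = 0.270791
Rachford–Rice: g(ψ) = Σ zᵢ(Kᵢ−1)/(1+ψ(Kᵢ−1)) = 0.
Feasibility: ΣzᵢKᵢ = 1.4512, Σzᵢ/Kᵢ = 1.6135 — both > 1, two phases present.
Newton–Raphson from ψ = 0.43:
  ψ = 0.4300: g = 0.10636, g' = -0.7578 → ψ = 0.5704
  ψ = 0.5704: g = -0.00504, g' = -0.8450 → ψ = 0.5644
Converged at ψ = 0.5644.

ψ = 0.5644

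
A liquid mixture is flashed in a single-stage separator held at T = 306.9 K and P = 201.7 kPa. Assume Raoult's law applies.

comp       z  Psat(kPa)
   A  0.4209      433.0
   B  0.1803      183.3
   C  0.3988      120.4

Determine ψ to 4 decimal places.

ψ = 0.7889

Raoult's law: Kᵢ = Pᵢˢᵃᵗ/P = Pᵢˢᵃᵗ/201.7.
  K_A = 433.0/201.7 = 2.146753, K_B = 183.3/201.7 = 0.908775, K_C = 120.4/201.7 = 0.596926
Material balance + equilibrium reduce to Σ zᵢ(Kᵢ−1)/(1+ψ(Kᵢ−1)) = 0.
g(0) = ΣzᵢKᵢ − 1 = 0.3055 and g(1) = 1 − Σzᵢ/Kᵢ = -0.0626, so a root lies in (0, 1).
Newton iteration, ψ⁰ = 0.5:
  ψ = 0.5000: g = 0.08822, g' = -0.3269 → ψ = 0.7699
  ψ = 0.7699: g = 0.00558, g' = -0.2941 → ψ = 0.7889
Converged at ψ = 0.7889.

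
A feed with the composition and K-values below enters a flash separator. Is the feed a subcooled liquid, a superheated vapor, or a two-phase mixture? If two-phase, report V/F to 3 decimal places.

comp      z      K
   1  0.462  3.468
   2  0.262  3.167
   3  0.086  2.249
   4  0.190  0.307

superheated vapor

ΣzᵢKᵢ = 2.684; Σzᵢ/Kᵢ = 0.873.
Since Σzᵢ/Kᵢ < 1 the mixture is above its dew point — single vapor phase.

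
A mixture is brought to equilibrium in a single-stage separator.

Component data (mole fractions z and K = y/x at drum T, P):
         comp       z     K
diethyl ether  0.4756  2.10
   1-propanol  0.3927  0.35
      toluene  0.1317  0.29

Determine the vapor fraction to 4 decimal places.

Rachford–Rice: g(ψ) = Σ zᵢ(Kᵢ−1)/(1+ψ(Kᵢ−1)) = 0.
g(0) = ΣzᵢKᵢ − 1 = 0.1744 and g(1) = 1 − Σzᵢ/Kᵢ = -0.8026, so a root lies in (0, 1).
Newton–Raphson from ψ = 0.5:
  ψ = 0.5000: g = -0.18561, g' = -0.7633 → ψ = 0.2568
  ψ = 0.2568: g = -0.01285, g' = -0.6882 → ψ = 0.2382
Converged at ψ = 0.2382.

ψ = 0.2382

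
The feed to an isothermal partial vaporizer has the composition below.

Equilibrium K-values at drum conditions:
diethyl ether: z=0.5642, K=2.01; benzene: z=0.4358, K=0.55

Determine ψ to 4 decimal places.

Rachford–Rice: g(ψ) = Σ zᵢ(Kᵢ−1)/(1+ψ(Kᵢ−1)) = 0.
Feasibility: ΣzᵢKᵢ = 1.3737, Σzᵢ/Kᵢ = 1.0731 — both > 1, two phases present.
Binary case is linear: z₁(K₁−1)(1+ψ(K₂−1)) + z₂(K₂−1)(1+ψ(K₁−1)) = 0
⇒ ψ = [z₁(K₁−1)+z₂(K₂−1)] / [−(K₁−1)(K₂−1)] = 0.37373/0.45450 = 0.8223

ψ = 0.8223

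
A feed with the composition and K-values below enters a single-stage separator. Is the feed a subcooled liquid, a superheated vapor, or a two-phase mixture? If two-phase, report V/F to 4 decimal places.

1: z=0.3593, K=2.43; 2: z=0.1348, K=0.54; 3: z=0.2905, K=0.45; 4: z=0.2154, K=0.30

two-phase, V/F = 0.1682

ΣzᵢKᵢ = 1.1412; Σzᵢ/Kᵢ = 1.7610.
Both exceed 1, so a two-phase solution exists.
Let ψ = V/F and solve Σ zᵢ(Kᵢ−1)/(1+ψ(Kᵢ−1)) = 0.
Newton–Raphson from ψ = 0.34:
  ψ = 0.3400: g = -0.12219, g' = -0.6874 → ψ = 0.1623
  ψ = 0.1623: g = 0.00450, g' = -0.7576 → ψ = 0.1682
Converged at ψ = 0.1682.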